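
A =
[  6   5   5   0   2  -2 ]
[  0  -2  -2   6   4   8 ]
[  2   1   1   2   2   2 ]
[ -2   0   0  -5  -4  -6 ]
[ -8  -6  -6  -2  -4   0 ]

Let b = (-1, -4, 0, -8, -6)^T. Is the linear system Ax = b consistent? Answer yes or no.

Row reduce the augmented matrix [A | b].
R3 ← R3 − (1/3)·R1: [0, -2/3, -2/3, 2, 4/3, 8/3, 1/3]
R4 ← R4 + (1/3)·R1: [0, 5/3, 5/3, -5, -10/3, -20/3, -25/3]
R5 ← R5 + (4/3)·R1: [0, 2/3, 2/3, -2, -4/3, -8/3, -22/3]
R3 ← R3 − (1/3)·R2: [0, 0, 0, 0, 0, 0, 5/3]
R4 ← R4 + (5/6)·R2: [0, 0, 0, 0, 0, 0, -35/3]
R5 ← R5 + (1/3)·R2: [0, 0, 0, 0, 0, 0, -26/3]
R4 ← R4 + (7)·R3: [0, 0, 0, 0, 0, 0, 0]
R5 ← R5 + (26/5)·R3: [0, 0, 0, 0, 0, 0, 0]
The echelon form has 3 nonzero rows; the last pivot sits in the augmented column, so rank(A) = 2 but rank([A|b]) = 3.
Since the ranks differ, the system is inconsistent.

no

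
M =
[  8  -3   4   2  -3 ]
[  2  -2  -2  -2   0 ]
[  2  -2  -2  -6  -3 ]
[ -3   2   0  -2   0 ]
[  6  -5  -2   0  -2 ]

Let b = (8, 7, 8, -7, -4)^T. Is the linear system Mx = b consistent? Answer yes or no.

Row reduce the augmented matrix [M | b].
R2 ← R2 − (1/4)·R1: [0, -5/4, -3, -5/2, 3/4, 5]
R3 ← R3 − (1/4)·R1: [0, -5/4, -3, -13/2, -9/4, 6]
R4 ← R4 + (3/8)·R1: [0, 7/8, 3/2, -5/4, -9/8, -4]
R5 ← R5 − (3/4)·R1: [0, -11/4, -5, -3/2, 1/4, -10]
R3 ← R3 − R2: [0, 0, 0, -4, -3, 1]
R4 ← R4 + (7/10)·R2: [0, 0, -3/5, -3, -3/5, -1/2]
R5 ← R5 − (11/5)·R2: [0, 0, 8/5, 4, -7/5, -21]
Swap R3 ↔ R4
R5 ← R5 + (8/3)·R3: [0, 0, 0, -4, -3, -67/3]
R5 ← R5 − R4: [0, 0, 0, 0, 0, -70/3]
The echelon form has 5 nonzero rows; the last pivot sits in the augmented column, so rank(M) = 4 but rank([M|b]) = 5.
Since the ranks differ, the system is inconsistent.

no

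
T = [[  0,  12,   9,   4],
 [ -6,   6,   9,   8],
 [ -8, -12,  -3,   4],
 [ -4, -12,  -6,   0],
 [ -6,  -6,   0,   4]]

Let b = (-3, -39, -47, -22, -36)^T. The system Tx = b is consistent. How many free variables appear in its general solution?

Row reduce the augmented matrix [T | b].
Swap R1 ↔ R2
R3 ← R3 − (4/3)·R1: [0, -20, -15, -20/3, 5]
R4 ← R4 − (2/3)·R1: [0, -16, -12, -16/3, 4]
R5 ← R5 − R1: [0, -12, -9, -4, 3]
R3 ← R3 + (5/3)·R2: [0, 0, 0, 0, 0]
R4 ← R4 + (4/3)·R2: [0, 0, 0, 0, 0]
R5 ← R5 + R2: [0, 0, 0, 0, 0]
The echelon form has 2 nonzero rows, and every pivot lies in the first 4 columns, so rank(T) = rank([T|b]) = 2.
The system is consistent.
Free variables = (unknowns) − (rank) = 4 − 2 = 2.

2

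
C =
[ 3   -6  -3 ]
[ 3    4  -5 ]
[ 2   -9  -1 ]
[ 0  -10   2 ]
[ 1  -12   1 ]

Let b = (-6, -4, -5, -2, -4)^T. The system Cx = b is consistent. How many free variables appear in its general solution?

1

Row reduce the augmented matrix [C | b].
R2 ← R2 − R1: [0, 10, -2, 2]
R3 ← R3 − (2/3)·R1: [0, -5, 1, -1]
R5 ← R5 − (1/3)·R1: [0, -10, 2, -2]
R3 ← R3 + (1/2)·R2: [0, 0, 0, 0]
R4 ← R4 + R2: [0, 0, 0, 0]
R5 ← R5 + R2: [0, 0, 0, 0]
The echelon form has 2 nonzero rows, and every pivot lies in the first 3 columns, so rank(C) = rank([C|b]) = 2.
The system is consistent.
Free variables = (unknowns) − (rank) = 3 − 2 = 1.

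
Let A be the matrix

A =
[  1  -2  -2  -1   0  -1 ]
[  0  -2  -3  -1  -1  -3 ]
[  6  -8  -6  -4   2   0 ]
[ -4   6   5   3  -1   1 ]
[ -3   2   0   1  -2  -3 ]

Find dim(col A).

Row reduce to echelon form.
R3 ← R3 − (6)·R1: [0, 4, 6, 2, 2, 6]
R4 ← R4 + (4)·R1: [0, -2, -3, -1, -1, -3]
R5 ← R5 + (3)·R1: [0, -4, -6, -2, -2, -6]
R3 ← R3 + (2)·R2: [0, 0, 0, 0, 0, 0]
R4 ← R4 − R2: [0, 0, 0, 0, 0, 0]
R5 ← R5 − (2)·R2: [0, 0, 0, 0, 0, 0]
Echelon form has 2 nonzero rows, so rank(A) = 2.
The column space has dimension equal to the rank: 2.

2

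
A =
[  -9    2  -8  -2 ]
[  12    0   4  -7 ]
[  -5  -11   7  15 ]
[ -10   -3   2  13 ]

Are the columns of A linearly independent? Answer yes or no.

Row reduce A to echelon form.
R2 ← R2 + (4/3)·R1: [0, 8/3, -20/3, -29/3]
R3 ← R3 − (5/9)·R1: [0, -109/9, 103/9, 145/9]
R4 ← R4 − (10/9)·R1: [0, -47/9, 98/9, 137/9]
R3 ← R3 + (109/24)·R2: [0, 0, -113/6, -667/24]
R4 ← R4 + (47/24)·R2: [0, 0, -13/6, -89/24]
R4 ← R4 − (13/113)·R3: [0, 0, 0, -231/452]
4 pivots among 4 columns.
Every column is a pivot column, so the columns are linearly independent.

yes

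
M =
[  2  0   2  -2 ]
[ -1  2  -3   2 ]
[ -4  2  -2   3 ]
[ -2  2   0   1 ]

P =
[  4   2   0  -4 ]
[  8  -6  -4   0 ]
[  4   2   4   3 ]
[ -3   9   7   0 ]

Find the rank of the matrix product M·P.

First compute MP:
[[ 22, -10,  -6,  -2],
 [ -6,  -2,  -6,  -5],
 [-17,   3,   5,  10],
 [  5,  -7,  -1,   8]]
Now row reduce the product.
R2 ← R2 + (3/11)·R1: [0, -52/11, -84/11, -61/11]
R3 ← R3 + (17/22)·R1: [0, -52/11, 4/11, 93/11]
R4 ← R4 − (5/22)·R1: [0, -52/11, 4/11, 93/11]
R3 ← R3 − R2: [0, 0, 8, 14]
R4 ← R4 − R2: [0, 0, 8, 14]
R4 ← R4 − R3: [0, 0, 0, 0]
3 nonzero rows, so rank(MP) = 3.

3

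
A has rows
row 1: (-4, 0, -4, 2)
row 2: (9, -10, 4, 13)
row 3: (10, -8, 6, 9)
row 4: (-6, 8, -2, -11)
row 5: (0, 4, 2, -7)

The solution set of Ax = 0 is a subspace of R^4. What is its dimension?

Row reduce to echelon form.
R2 ← R2 + (9/4)·R1: [0, -10, -5, 35/2]
R3 ← R3 + (5/2)·R1: [0, -8, -4, 14]
R4 ← R4 − (3/2)·R1: [0, 8, 4, -14]
R3 ← R3 − (4/5)·R2: [0, 0, 0, 0]
R4 ← R4 + (4/5)·R2: [0, 0, 0, 0]
R5 ← R5 + (2/5)·R2: [0, 0, 0, 0]
2 nonzero rows, so rank(A) = 2.
A has 4 columns; by rank–nullity, nullity = 4 − 2 = 2.

2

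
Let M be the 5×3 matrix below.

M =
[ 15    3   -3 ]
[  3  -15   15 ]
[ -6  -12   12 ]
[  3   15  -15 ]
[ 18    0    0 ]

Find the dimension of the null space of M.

Row reduce to echelon form.
R2 ← R2 − (1/5)·R1: [0, -78/5, 78/5]
R3 ← R3 + (2/5)·R1: [0, -54/5, 54/5]
R4 ← R4 − (1/5)·R1: [0, 72/5, -72/5]
R5 ← R5 − (6/5)·R1: [0, -18/5, 18/5]
R3 ← R3 − (9/13)·R2: [0, 0, 0]
R4 ← R4 + (12/13)·R2: [0, 0, 0]
R5 ← R5 − (3/13)·R2: [0, 0, 0]
2 nonzero rows, so rank(M) = 2.
M has 3 columns; by rank–nullity, nullity = 3 − 2 = 1.

1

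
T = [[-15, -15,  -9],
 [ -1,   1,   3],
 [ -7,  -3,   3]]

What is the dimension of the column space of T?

2

Row reduce to echelon form.
R2 ← R2 − (1/15)·R1: [0, 2, 18/5]
R3 ← R3 − (7/15)·R1: [0, 4, 36/5]
R3 ← R3 − (2)·R2: [0, 0, 0]
Echelon form has 2 nonzero rows, so rank(T) = 2.
The column space has dimension equal to the rank: 2.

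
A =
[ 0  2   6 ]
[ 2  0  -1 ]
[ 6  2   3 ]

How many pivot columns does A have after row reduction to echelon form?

2

Row reduce to echelon form.
Swap R1 ↔ R2
R3 ← R3 − (3)·R1: [0, 2, 6]
R3 ← R3 − R2: [0, 0, 0]
Echelon form has 2 nonzero rows, so rank(A) = 2.
Each nonzero row contributes one pivot column: 2 pivot columns.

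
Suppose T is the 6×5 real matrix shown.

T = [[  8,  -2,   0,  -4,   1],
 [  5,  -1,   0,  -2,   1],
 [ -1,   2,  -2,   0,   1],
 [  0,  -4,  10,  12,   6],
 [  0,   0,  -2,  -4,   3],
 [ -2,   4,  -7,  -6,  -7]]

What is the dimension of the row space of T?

4

Row reduce to echelon form.
R2 ← R2 − (5/8)·R1: [0, 1/4, 0, 1/2, 3/8]
R3 ← R3 + (1/8)·R1: [0, 7/4, -2, -1/2, 9/8]
R6 ← R6 + (1/4)·R1: [0, 7/2, -7, -7, -27/4]
R3 ← R3 − (7)·R2: [0, 0, -2, -4, -3/2]
R4 ← R4 + (16)·R2: [0, 0, 10, 20, 12]
R6 ← R6 − (14)·R2: [0, 0, -7, -14, -12]
R4 ← R4 + (5)·R3: [0, 0, 0, 0, 9/2]
R5 ← R5 − R3: [0, 0, 0, 0, 9/2]
R6 ← R6 − (7/2)·R3: [0, 0, 0, 0, -27/4]
R5 ← R5 − R4: [0, 0, 0, 0, 0]
R6 ← R6 + (3/2)·R4: [0, 0, 0, 0, 0]
Echelon form has 4 nonzero rows, so rank(T) = 4.
The row space has dimension equal to the rank: 4.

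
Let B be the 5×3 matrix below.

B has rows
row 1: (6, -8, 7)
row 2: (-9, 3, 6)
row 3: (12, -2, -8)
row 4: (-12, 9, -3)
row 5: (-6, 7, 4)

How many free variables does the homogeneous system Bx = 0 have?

0

Row reduce to echelon form.
R2 ← R2 + (3/2)·R1: [0, -9, 33/2]
R3 ← R3 − (2)·R1: [0, 14, -22]
R4 ← R4 + (2)·R1: [0, -7, 11]
R5 ← R5 + R1: [0, -1, 11]
R3 ← R3 + (14/9)·R2: [0, 0, 11/3]
R4 ← R4 − (7/9)·R2: [0, 0, -11/6]
R5 ← R5 − (1/9)·R2: [0, 0, 55/6]
R4 ← R4 + (1/2)·R3: [0, 0, 0]
R5 ← R5 − (5/2)·R3: [0, 0, 0]
3 nonzero rows, so rank(B) = 3.
B has 3 columns; by rank–nullity, nullity = 3 − 3 = 0.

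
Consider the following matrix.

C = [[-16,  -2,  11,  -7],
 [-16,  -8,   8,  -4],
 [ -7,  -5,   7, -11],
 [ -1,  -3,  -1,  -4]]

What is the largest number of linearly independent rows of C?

4

Row reduce to echelon form.
R2 ← R2 − R1: [0, -6, -3, 3]
R3 ← R3 − (7/16)·R1: [0, -33/8, 35/16, -127/16]
R4 ← R4 − (1/16)·R1: [0, -23/8, -27/16, -57/16]
R3 ← R3 − (11/16)·R2: [0, 0, 17/4, -10]
R4 ← R4 − (23/48)·R2: [0, 0, -1/4, -5]
R4 ← R4 + (1/17)·R3: [0, 0, 0, -95/17]
Echelon form has 4 nonzero rows, so rank(C) = 4.
The rank gives the maximum number of linearly independent rows: 4.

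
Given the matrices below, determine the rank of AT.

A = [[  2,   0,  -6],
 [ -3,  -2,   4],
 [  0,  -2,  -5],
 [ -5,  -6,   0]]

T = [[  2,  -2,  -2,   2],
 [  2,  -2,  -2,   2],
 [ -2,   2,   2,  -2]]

First compute AT:
[[ 16, -16, -16,  16],
 [-18,  18,  18, -18],
 [  6,  -6,  -6,   6],
 [-22,  22,  22, -22]]
Now row reduce the product.
R2 ← R2 + (9/8)·R1: [0, 0, 0, 0]
R3 ← R3 − (3/8)·R1: [0, 0, 0, 0]
R4 ← R4 + (11/8)·R1: [0, 0, 0, 0]
1 nonzero row, so rank(AT) = 1.

1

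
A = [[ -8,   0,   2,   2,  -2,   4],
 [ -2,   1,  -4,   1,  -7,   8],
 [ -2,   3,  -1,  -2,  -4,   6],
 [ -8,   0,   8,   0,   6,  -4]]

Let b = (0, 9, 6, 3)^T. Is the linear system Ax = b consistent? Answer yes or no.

no

Row reduce the augmented matrix [A | b].
R2 ← R2 − (1/4)·R1: [0, 1, -9/2, 1/2, -13/2, 7, 9]
R3 ← R3 − (1/4)·R1: [0, 3, -3/2, -5/2, -7/2, 5, 6]
R4 ← R4 − R1: [0, 0, 6, -2, 8, -8, 3]
R3 ← R3 − (3)·R2: [0, 0, 12, -4, 16, -16, -21]
R4 ← R4 − (1/2)·R3: [0, 0, 0, 0, 0, 0, 27/2]
The echelon form has 4 nonzero rows; the last pivot sits in the augmented column, so rank(A) = 3 but rank([A|b]) = 4.
Since the ranks differ, the system is inconsistent.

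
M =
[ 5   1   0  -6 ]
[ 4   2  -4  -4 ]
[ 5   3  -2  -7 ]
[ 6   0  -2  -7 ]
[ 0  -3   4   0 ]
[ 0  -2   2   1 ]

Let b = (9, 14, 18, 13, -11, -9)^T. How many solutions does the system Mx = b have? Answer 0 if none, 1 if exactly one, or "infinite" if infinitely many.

Row reduce the augmented matrix [M | b].
R2 ← R2 − (4/5)·R1: [0, 6/5, -4, 4/5, 34/5]
R3 ← R3 − R1: [0, 2, -2, -1, 9]
R4 ← R4 − (6/5)·R1: [0, -6/5, -2, 1/5, 11/5]
R3 ← R3 − (5/3)·R2: [0, 0, 14/3, -7/3, -7/3]
R4 ← R4 + R2: [0, 0, -6, 1, 9]
R5 ← R5 + (5/2)·R2: [0, 0, -6, 2, 6]
R6 ← R6 + (5/3)·R2: [0, 0, -14/3, 7/3, 7/3]
R4 ← R4 + (9/7)·R3: [0, 0, 0, -2, 6]
R5 ← R5 + (9/7)·R3: [0, 0, 0, -1, 3]
R6 ← R6 + R3: [0, 0, 0, 0, 0]
R5 ← R5 − (1/2)·R4: [0, 0, 0, 0, 0]
The echelon form has 4 nonzero rows, and every pivot lies in the first 4 columns, so rank(M) = rank([M|b]) = 4.
The system is consistent.
rank = 4 = number of unknowns, so the solution is unique.

1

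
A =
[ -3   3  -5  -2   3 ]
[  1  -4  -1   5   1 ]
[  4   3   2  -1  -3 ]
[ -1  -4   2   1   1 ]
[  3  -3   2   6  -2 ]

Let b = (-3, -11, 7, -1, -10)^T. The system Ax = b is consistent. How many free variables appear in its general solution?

Row reduce the augmented matrix [A | b].
R2 ← R2 + (1/3)·R1: [0, -3, -8/3, 13/3, 2, -12]
R3 ← R3 + (4/3)·R1: [0, 7, -14/3, -11/3, 1, 3]
R4 ← R4 − (1/3)·R1: [0, -5, 11/3, 5/3, 0, 0]
R5 ← R5 + R1: [0, 0, -3, 4, 1, -13]
R3 ← R3 + (7/3)·R2: [0, 0, -98/9, 58/9, 17/3, -25]
R4 ← R4 − (5/3)·R2: [0, 0, 73/9, -50/9, -10/3, 20]
R4 ← R4 + (73/98)·R3: [0, 0, 0, -37/49, 87/98, 135/98]
R5 ← R5 − (27/98)·R3: [0, 0, 0, 109/49, -55/98, -599/98]
R5 ← R5 + (109/37)·R4: [0, 0, 0, 0, 76/37, -76/37]
The echelon form has 5 nonzero rows, and every pivot lies in the first 5 columns, so rank(A) = rank([A|b]) = 5.
The system is consistent.
Free variables = (unknowns) − (rank) = 5 − 5 = 0.

0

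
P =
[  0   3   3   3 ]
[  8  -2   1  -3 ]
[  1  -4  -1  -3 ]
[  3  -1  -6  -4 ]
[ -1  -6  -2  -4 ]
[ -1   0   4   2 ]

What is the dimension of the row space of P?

Row reduce to echelon form.
Swap R1 ↔ R2
R3 ← R3 − (1/8)·R1: [0, -15/4, -9/8, -21/8]
R4 ← R4 − (3/8)·R1: [0, -1/4, -51/8, -23/8]
R5 ← R5 + (1/8)·R1: [0, -25/4, -15/8, -35/8]
R6 ← R6 + (1/8)·R1: [0, -1/4, 33/8, 13/8]
R3 ← R3 + (5/4)·R2: [0, 0, 21/8, 9/8]
R4 ← R4 + (1/12)·R2: [0, 0, -49/8, -21/8]
R5 ← R5 + (25/12)·R2: [0, 0, 35/8, 15/8]
R6 ← R6 + (1/12)·R2: [0, 0, 35/8, 15/8]
R4 ← R4 + (7/3)·R3: [0, 0, 0, 0]
R5 ← R5 − (5/3)·R3: [0, 0, 0, 0]
R6 ← R6 − (5/3)·R3: [0, 0, 0, 0]
Echelon form has 3 nonzero rows, so rank(P) = 3.
The row space has dimension equal to the rank: 3.

3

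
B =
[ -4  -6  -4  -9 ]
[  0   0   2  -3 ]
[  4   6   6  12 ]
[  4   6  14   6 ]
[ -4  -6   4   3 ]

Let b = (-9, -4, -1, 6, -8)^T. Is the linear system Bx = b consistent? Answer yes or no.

no

Row reduce the augmented matrix [B | b].
R3 ← R3 + R1: [0, 0, 2, 3, -10]
R4 ← R4 + R1: [0, 0, 10, -3, -3]
R5 ← R5 − R1: [0, 0, 8, 12, 1]
R3 ← R3 − R2: [0, 0, 0, 6, -6]
R4 ← R4 − (5)·R2: [0, 0, 0, 12, 17]
R5 ← R5 − (4)·R2: [0, 0, 0, 24, 17]
R4 ← R4 − (2)·R3: [0, 0, 0, 0, 29]
R5 ← R5 − (4)·R3: [0, 0, 0, 0, 41]
R5 ← R5 − (41/29)·R4: [0, 0, 0, 0, 0]
The echelon form has 4 nonzero rows; the last pivot sits in the augmented column, so rank(B) = 3 but rank([B|b]) = 4.
Since the ranks differ, the system is inconsistent.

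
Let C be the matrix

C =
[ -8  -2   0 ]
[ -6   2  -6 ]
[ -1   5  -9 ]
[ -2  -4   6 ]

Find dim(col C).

2

Row reduce to echelon form.
R2 ← R2 − (3/4)·R1: [0, 7/2, -6]
R3 ← R3 − (1/8)·R1: [0, 21/4, -9]
R4 ← R4 − (1/4)·R1: [0, -7/2, 6]
R3 ← R3 − (3/2)·R2: [0, 0, 0]
R4 ← R4 + R2: [0, 0, 0]
Echelon form has 2 nonzero rows, so rank(C) = 2.
The column space has dimension equal to the rank: 2.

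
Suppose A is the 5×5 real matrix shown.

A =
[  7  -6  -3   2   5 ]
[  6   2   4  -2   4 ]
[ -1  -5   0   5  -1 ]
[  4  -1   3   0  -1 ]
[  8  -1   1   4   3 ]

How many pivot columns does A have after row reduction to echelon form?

5

Row reduce to echelon form.
R2 ← R2 − (6/7)·R1: [0, 50/7, 46/7, -26/7, -2/7]
R3 ← R3 + (1/7)·R1: [0, -41/7, -3/7, 37/7, -2/7]
R4 ← R4 − (4/7)·R1: [0, 17/7, 33/7, -8/7, -27/7]
R5 ← R5 − (8/7)·R1: [0, 41/7, 31/7, 12/7, -19/7]
R3 ← R3 + (41/50)·R2: [0, 0, 124/25, 56/25, -13/25]
R4 ← R4 − (17/50)·R2: [0, 0, 62/25, 3/25, -94/25]
R5 ← R5 − (41/50)·R2: [0, 0, -24/25, 119/25, -62/25]
R4 ← R4 − (1/2)·R3: [0, 0, 0, -1, -7/2]
R5 ← R5 + (6/31)·R3: [0, 0, 0, 161/31, -80/31]
R5 ← R5 + (161/31)·R4: [0, 0, 0, 0, -1287/62]
Echelon form has 5 nonzero rows, so rank(A) = 5.
Each nonzero row contributes one pivot column: 5 pivot columns.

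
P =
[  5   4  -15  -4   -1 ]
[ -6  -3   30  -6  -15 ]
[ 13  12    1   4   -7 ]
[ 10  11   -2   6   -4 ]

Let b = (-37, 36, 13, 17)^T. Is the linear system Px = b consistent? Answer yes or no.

Row reduce the augmented matrix [P | b].
R2 ← R2 + (6/5)·R1: [0, 9/5, 12, -54/5, -81/5, -42/5]
R3 ← R3 − (13/5)·R1: [0, 8/5, 40, 72/5, -22/5, 546/5]
R4 ← R4 − (2)·R1: [0, 3, 28, 14, -2, 91]
R3 ← R3 − (8/9)·R2: [0, 0, 88/3, 24, 10, 350/3]
R4 ← R4 − (5/3)·R2: [0, 0, 8, 32, 25, 105]
R4 ← R4 − (3/11)·R3: [0, 0, 0, 280/11, 245/11, 805/11]
The echelon form has 4 nonzero rows, and every pivot lies in the first 5 columns, so rank(P) = rank([P|b]) = 4.
The system is consistent.

yes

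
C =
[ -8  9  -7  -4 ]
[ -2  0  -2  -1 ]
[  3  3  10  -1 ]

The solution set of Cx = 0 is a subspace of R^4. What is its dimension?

Row reduce to echelon form.
R2 ← R2 − (1/4)·R1: [0, -9/4, -1/4, 0]
R3 ← R3 + (3/8)·R1: [0, 51/8, 59/8, -5/2]
R3 ← R3 + (17/6)·R2: [0, 0, 20/3, -5/2]
3 nonzero rows, so rank(C) = 3.
C has 4 columns; by rank–nullity, nullity = 4 − 3 = 1.

1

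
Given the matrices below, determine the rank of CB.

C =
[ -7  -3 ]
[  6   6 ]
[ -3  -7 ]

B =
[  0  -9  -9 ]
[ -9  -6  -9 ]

2

First compute CB:
[[ 27,  81,  90],
 [-54, -90, -108],
 [ 63,  69,  90]]
Now row reduce the product.
R2 ← R2 + (2)·R1: [0, 72, 72]
R3 ← R3 − (7/3)·R1: [0, -120, -120]
R3 ← R3 + (5/3)·R2: [0, 0, 0]
2 nonzero rows, so rank(CB) = 2.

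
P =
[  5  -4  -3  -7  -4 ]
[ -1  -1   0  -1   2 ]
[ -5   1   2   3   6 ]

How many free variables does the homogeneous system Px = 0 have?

Row reduce to echelon form.
R2 ← R2 + (1/5)·R1: [0, -9/5, -3/5, -12/5, 6/5]
R3 ← R3 + R1: [0, -3, -1, -4, 2]
R3 ← R3 − (5/3)·R2: [0, 0, 0, 0, 0]
2 nonzero rows, so rank(P) = 2.
P has 5 columns; by rank–nullity, nullity = 5 − 2 = 3.

3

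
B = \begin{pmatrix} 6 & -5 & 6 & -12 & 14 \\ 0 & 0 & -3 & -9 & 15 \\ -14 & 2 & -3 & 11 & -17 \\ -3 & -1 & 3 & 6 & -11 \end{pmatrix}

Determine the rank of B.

Row reduce to echelon form.
R3 ← R3 + (7/3)·R1: [0, -29/3, 11, -17, 47/3]
R4 ← R4 + (1/2)·R1: [0, -7/2, 6, 0, -4]
Swap R2 ↔ R3
R4 ← R4 − (21/58)·R2: [0, 0, 117/58, 357/58, -561/58]
R4 ← R4 + (39/58)·R3: [0, 0, 0, 3/29, 12/29]
Echelon form has 4 nonzero rows, so rank(B) = 4.

4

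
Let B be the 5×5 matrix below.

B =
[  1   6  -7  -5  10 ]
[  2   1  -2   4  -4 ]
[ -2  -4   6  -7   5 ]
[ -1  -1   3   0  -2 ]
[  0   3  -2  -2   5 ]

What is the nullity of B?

Row reduce to echelon form.
R2 ← R2 − (2)·R1: [0, -11, 12, 14, -24]
R3 ← R3 + (2)·R1: [0, 8, -8, -17, 25]
R4 ← R4 + R1: [0, 5, -4, -5, 8]
R3 ← R3 + (8/11)·R2: [0, 0, 8/11, -75/11, 83/11]
R4 ← R4 + (5/11)·R2: [0, 0, 16/11, 15/11, -32/11]
R5 ← R5 + (3/11)·R2: [0, 0, 14/11, 20/11, -17/11]
R4 ← R4 − (2)·R3: [0, 0, 0, 15, -18]
R5 ← R5 − (7/4)·R3: [0, 0, 0, 55/4, -59/4]
R5 ← R5 − (11/12)·R4: [0, 0, 0, 0, 7/4]
5 nonzero rows, so rank(B) = 5.
B has 5 columns; by rank–nullity, nullity = 5 − 5 = 0.

0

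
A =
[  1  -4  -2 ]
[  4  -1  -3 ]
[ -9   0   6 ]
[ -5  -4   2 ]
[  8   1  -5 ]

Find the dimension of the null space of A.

1

Row reduce to echelon form.
R2 ← R2 − (4)·R1: [0, 15, 5]
R3 ← R3 + (9)·R1: [0, -36, -12]
R4 ← R4 + (5)·R1: [0, -24, -8]
R5 ← R5 − (8)·R1: [0, 33, 11]
R3 ← R3 + (12/5)·R2: [0, 0, 0]
R4 ← R4 + (8/5)·R2: [0, 0, 0]
R5 ← R5 − (11/5)·R2: [0, 0, 0]
2 nonzero rows, so rank(A) = 2.
A has 3 columns; by rank–nullity, nullity = 3 − 2 = 1.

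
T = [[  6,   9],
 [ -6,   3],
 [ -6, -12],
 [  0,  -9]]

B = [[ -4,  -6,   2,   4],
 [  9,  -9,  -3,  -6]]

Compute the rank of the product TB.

2

First compute TB:
[[ 57, -117, -15, -30],
 [ 51,   9, -21, -42],
 [-84, 144,  24,  48],
 [-81,  81,  27,  54]]
Now row reduce the product.
R2 ← R2 − (17/19)·R1: [0, 2160/19, -144/19, -288/19]
R3 ← R3 + (28/19)·R1: [0, -540/19, 36/19, 72/19]
R4 ← R4 + (27/19)·R1: [0, -1620/19, 108/19, 216/19]
R3 ← R3 + (1/4)·R2: [0, 0, 0, 0]
R4 ← R4 + (3/4)·R2: [0, 0, 0, 0]
2 nonzero rows, so rank(TB) = 2.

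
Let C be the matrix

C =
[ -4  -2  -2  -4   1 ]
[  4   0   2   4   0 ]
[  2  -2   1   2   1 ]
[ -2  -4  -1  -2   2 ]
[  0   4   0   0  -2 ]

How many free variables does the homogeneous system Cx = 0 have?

Row reduce to echelon form.
R2 ← R2 + R1: [0, -2, 0, 0, 1]
R3 ← R3 + (1/2)·R1: [0, -3, 0, 0, 3/2]
R4 ← R4 − (1/2)·R1: [0, -3, 0, 0, 3/2]
R3 ← R3 − (3/2)·R2: [0, 0, 0, 0, 0]
R4 ← R4 − (3/2)·R2: [0, 0, 0, 0, 0]
R5 ← R5 + (2)·R2: [0, 0, 0, 0, 0]
2 nonzero rows, so rank(C) = 2.
C has 5 columns; by rank–nullity, nullity = 5 − 2 = 3.

3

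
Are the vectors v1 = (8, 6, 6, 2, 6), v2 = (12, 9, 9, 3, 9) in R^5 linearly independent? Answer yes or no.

no

Form the matrix with these vectors as rows and row reduce.
R2 ← R2 − (3/2)·R1: [0, 0, 0, 0, 0]
1 nonzero row, so the 2 vectors span a space of dimension 1.
Since 1 < 2, the vectors are linearly dependent.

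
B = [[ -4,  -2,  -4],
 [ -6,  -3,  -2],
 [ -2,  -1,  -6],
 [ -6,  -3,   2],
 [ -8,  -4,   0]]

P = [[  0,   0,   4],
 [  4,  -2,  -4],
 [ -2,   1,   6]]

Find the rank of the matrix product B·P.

First compute BP:
[[  0,   0, -32],
 [ -8,   4, -24],
 [  8,  -4, -40],
 [-16,   8,   0],
 [-16,   8, -16]]
Now row reduce the product.
Swap R1 ↔ R2
R3 ← R3 + R1: [0, 0, -64]
R4 ← R4 − (2)·R1: [0, 0, 48]
R5 ← R5 − (2)·R1: [0, 0, 32]
R3 ← R3 − (2)·R2: [0, 0, 0]
R4 ← R4 + (3/2)·R2: [0, 0, 0]
R5 ← R5 + R2: [0, 0, 0]
2 nonzero rows, so rank(BP) = 2.

2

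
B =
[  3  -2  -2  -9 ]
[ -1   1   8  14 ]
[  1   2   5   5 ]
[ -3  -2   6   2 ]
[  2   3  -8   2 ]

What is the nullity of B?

Row reduce to echelon form.
R2 ← R2 + (1/3)·R1: [0, 1/3, 22/3, 11]
R3 ← R3 − (1/3)·R1: [0, 8/3, 17/3, 8]
R4 ← R4 + R1: [0, -4, 4, -7]
R5 ← R5 − (2/3)·R1: [0, 13/3, -20/3, 8]
R3 ← R3 − (8)·R2: [0, 0, -53, -80]
R4 ← R4 + (12)·R2: [0, 0, 92, 125]
R5 ← R5 − (13)·R2: [0, 0, -102, -135]
R4 ← R4 + (92/53)·R3: [0, 0, 0, -735/53]
R5 ← R5 − (102/53)·R3: [0, 0, 0, 1005/53]
R5 ← R5 + (67/49)·R4: [0, 0, 0, 0]
4 nonzero rows, so rank(B) = 4.
B has 4 columns; by rank–nullity, nullity = 4 − 4 = 0.

0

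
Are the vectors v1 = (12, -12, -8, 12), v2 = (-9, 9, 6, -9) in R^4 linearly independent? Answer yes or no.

no

Form the matrix with these vectors as rows and row reduce.
R2 ← R2 + (3/4)·R1: [0, 0, 0, 0]
1 nonzero row, so the 2 vectors span a space of dimension 1.
Since 1 < 2, the vectors are linearly dependent.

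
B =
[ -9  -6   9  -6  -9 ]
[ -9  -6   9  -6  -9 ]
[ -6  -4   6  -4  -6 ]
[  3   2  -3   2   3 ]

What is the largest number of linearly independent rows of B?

Row reduce to echelon form.
R2 ← R2 − R1: [0, 0, 0, 0, 0]
R3 ← R3 − (2/3)·R1: [0, 0, 0, 0, 0]
R4 ← R4 + (1/3)·R1: [0, 0, 0, 0, 0]
Echelon form has 1 nonzero row, so rank(B) = 1.
The rank gives the maximum number of linearly independent rows: 1.

1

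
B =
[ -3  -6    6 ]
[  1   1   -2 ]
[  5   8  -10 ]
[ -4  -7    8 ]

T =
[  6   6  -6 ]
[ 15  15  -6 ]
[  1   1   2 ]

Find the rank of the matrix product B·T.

2

First compute BT:
[[-102, -102,  66],
 [ 19,  19, -16],
 [140, 140, -98],
 [-121, -121,  82]]
Now row reduce the product.
R2 ← R2 + (19/102)·R1: [0, 0, -63/17]
R3 ← R3 + (70/51)·R1: [0, 0, -126/17]
R4 ← R4 − (121/102)·R1: [0, 0, 63/17]
R3 ← R3 − (2)·R2: [0, 0, 0]
R4 ← R4 + R2: [0, 0, 0]
2 nonzero rows, so rank(BT) = 2.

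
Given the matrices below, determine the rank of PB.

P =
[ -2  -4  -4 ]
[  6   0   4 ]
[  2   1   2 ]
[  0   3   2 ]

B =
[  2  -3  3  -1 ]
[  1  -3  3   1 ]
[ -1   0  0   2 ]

2

First compute PB:
[[ -4,  18, -18, -10],
 [  8, -18,  18,   2],
 [  3,  -9,   9,   3],
 [  1,  -9,   9,   7]]
Now row reduce the product.
R2 ← R2 + (2)·R1: [0, 18, -18, -18]
R3 ← R3 + (3/4)·R1: [0, 9/2, -9/2, -9/2]
R4 ← R4 + (1/4)·R1: [0, -9/2, 9/2, 9/2]
R3 ← R3 − (1/4)·R2: [0, 0, 0, 0]
R4 ← R4 + (1/4)·R2: [0, 0, 0, 0]
2 nonzero rows, so rank(PB) = 2.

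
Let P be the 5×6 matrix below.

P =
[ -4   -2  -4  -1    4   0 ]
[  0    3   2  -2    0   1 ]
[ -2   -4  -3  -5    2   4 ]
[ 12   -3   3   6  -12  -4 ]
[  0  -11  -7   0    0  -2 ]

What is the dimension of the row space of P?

Row reduce to echelon form.
R3 ← R3 − (1/2)·R1: [0, -3, -1, -9/2, 0, 4]
R4 ← R4 + (3)·R1: [0, -9, -9, 3, 0, -4]
R3 ← R3 + R2: [0, 0, 1, -13/2, 0, 5]
R4 ← R4 + (3)·R2: [0, 0, -3, -3, 0, -1]
R5 ← R5 + (11/3)·R2: [0, 0, 1/3, -22/3, 0, 5/3]
R4 ← R4 + (3)·R3: [0, 0, 0, -45/2, 0, 14]
R5 ← R5 − (1/3)·R3: [0, 0, 0, -31/6, 0, 0]
R5 ← R5 − (31/135)·R4: [0, 0, 0, 0, 0, -434/135]
Echelon form has 5 nonzero rows, so rank(P) = 5.
The row space has dimension equal to the rank: 5.

5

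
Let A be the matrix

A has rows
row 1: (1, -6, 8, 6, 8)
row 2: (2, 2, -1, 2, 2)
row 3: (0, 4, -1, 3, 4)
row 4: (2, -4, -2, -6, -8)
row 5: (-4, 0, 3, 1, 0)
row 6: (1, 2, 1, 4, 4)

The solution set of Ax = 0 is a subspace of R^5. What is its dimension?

1

Row reduce to echelon form.
R2 ← R2 − (2)·R1: [0, 14, -17, -10, -14]
R4 ← R4 − (2)·R1: [0, 8, -18, -18, -24]
R5 ← R5 + (4)·R1: [0, -24, 35, 25, 32]
R6 ← R6 − R1: [0, 8, -7, -2, -4]
R3 ← R3 − (2/7)·R2: [0, 0, 27/7, 41/7, 8]
R4 ← R4 − (4/7)·R2: [0, 0, -58/7, -86/7, -16]
R5 ← R5 + (12/7)·R2: [0, 0, 41/7, 55/7, 8]
R6 ← R6 − (4/7)·R2: [0, 0, 19/7, 26/7, 4]
R4 ← R4 + (58/27)·R3: [0, 0, 0, 8/27, 32/27]
R5 ← R5 − (41/27)·R3: [0, 0, 0, -28/27, -112/27]
R6 ← R6 − (19/27)·R3: [0, 0, 0, -11/27, -44/27]
R5 ← R5 + (7/2)·R4: [0, 0, 0, 0, 0]
R6 ← R6 + (11/8)·R4: [0, 0, 0, 0, 0]
4 nonzero rows, so rank(A) = 4.
A has 5 columns; by rank–nullity, nullity = 5 − 4 = 1.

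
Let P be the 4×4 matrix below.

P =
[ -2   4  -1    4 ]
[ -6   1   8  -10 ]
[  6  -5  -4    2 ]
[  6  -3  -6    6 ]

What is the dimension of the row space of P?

2

Row reduce to echelon form.
R2 ← R2 − (3)·R1: [0, -11, 11, -22]
R3 ← R3 + (3)·R1: [0, 7, -7, 14]
R4 ← R4 + (3)·R1: [0, 9, -9, 18]
R3 ← R3 + (7/11)·R2: [0, 0, 0, 0]
R4 ← R4 + (9/11)·R2: [0, 0, 0, 0]
Echelon form has 2 nonzero rows, so rank(P) = 2.
The row space has dimension equal to the rank: 2.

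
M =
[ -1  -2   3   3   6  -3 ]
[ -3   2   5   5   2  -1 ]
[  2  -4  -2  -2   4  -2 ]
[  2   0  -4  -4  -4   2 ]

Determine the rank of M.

Row reduce to echelon form.
R2 ← R2 − (3)·R1: [0, 8, -4, -4, -16, 8]
R3 ← R3 + (2)·R1: [0, -8, 4, 4, 16, -8]
R4 ← R4 + (2)·R1: [0, -4, 2, 2, 8, -4]
R3 ← R3 + R2: [0, 0, 0, 0, 0, 0]
R4 ← R4 + (1/2)·R2: [0, 0, 0, 0, 0, 0]
Echelon form has 2 nonzero rows, so rank(M) = 2.

2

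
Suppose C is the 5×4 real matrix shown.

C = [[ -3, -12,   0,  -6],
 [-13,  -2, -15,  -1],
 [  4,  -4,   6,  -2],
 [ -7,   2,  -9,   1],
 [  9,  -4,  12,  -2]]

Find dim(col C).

2

Row reduce to echelon form.
R2 ← R2 − (13/3)·R1: [0, 50, -15, 25]
R3 ← R3 + (4/3)·R1: [0, -20, 6, -10]
R4 ← R4 − (7/3)·R1: [0, 30, -9, 15]
R5 ← R5 + (3)·R1: [0, -40, 12, -20]
R3 ← R3 + (2/5)·R2: [0, 0, 0, 0]
R4 ← R4 − (3/5)·R2: [0, 0, 0, 0]
R5 ← R5 + (4/5)·R2: [0, 0, 0, 0]
Echelon form has 2 nonzero rows, so rank(C) = 2.
The column space has dimension equal to the rank: 2.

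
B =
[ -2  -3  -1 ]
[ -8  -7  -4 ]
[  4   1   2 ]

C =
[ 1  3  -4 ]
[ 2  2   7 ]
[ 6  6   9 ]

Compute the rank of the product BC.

First compute BC:
[[-14, -18, -22],
 [-46, -62, -53],
 [ 18,  26,   9]]
Now row reduce the product.
R2 ← R2 − (23/7)·R1: [0, -20/7, 135/7]
R3 ← R3 + (9/7)·R1: [0, 20/7, -135/7]
R3 ← R3 + R2: [0, 0, 0]
2 nonzero rows, so rank(BC) = 2.

2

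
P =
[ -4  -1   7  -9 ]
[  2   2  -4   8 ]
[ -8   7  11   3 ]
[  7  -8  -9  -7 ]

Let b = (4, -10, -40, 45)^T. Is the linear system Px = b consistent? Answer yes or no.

yes

Row reduce the augmented matrix [P | b].
R2 ← R2 + (1/2)·R1: [0, 3/2, -1/2, 7/2, -8]
R3 ← R3 − (2)·R1: [0, 9, -3, 21, -48]
R4 ← R4 + (7/4)·R1: [0, -39/4, 13/4, -91/4, 52]
R3 ← R3 − (6)·R2: [0, 0, 0, 0, 0]
R4 ← R4 + (13/2)·R2: [0, 0, 0, 0, 0]
The echelon form has 2 nonzero rows, and every pivot lies in the first 4 columns, so rank(P) = rank([P|b]) = 2.
The system is consistent.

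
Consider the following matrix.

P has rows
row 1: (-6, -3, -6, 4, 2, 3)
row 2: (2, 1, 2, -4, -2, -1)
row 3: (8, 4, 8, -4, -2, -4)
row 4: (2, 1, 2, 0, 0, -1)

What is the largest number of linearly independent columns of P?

2

Row reduce to echelon form.
R2 ← R2 + (1/3)·R1: [0, 0, 0, -8/3, -4/3, 0]
R3 ← R3 + (4/3)·R1: [0, 0, 0, 4/3, 2/3, 0]
R4 ← R4 + (1/3)·R1: [0, 0, 0, 4/3, 2/3, 0]
R3 ← R3 + (1/2)·R2: [0, 0, 0, 0, 0, 0]
R4 ← R4 + (1/2)·R2: [0, 0, 0, 0, 0, 0]
Echelon form has 2 nonzero rows, so rank(P) = 2.
The rank gives the maximum number of linearly independent columns: 2.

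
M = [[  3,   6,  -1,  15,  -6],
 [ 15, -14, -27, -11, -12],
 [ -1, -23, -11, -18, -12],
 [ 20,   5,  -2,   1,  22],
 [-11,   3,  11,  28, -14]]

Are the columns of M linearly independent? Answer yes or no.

Row reduce M to echelon form.
R2 ← R2 − (5)·R1: [0, -44, -22, -86, 18]
R3 ← R3 + (1/3)·R1: [0, -21, -34/3, -13, -14]
R4 ← R4 − (20/3)·R1: [0, -35, 14/3, -99, 62]
R5 ← R5 + (11/3)·R1: [0, 25, 22/3, 83, -36]
R3 ← R3 − (21/44)·R2: [0, 0, -5/6, 617/22, -497/22]
R4 ← R4 − (35/44)·R2: [0, 0, 133/6, -673/22, 1049/22]
R5 ← R5 + (25/44)·R2: [0, 0, -31/6, 751/22, -567/22]
R4 ← R4 + (133/5)·R3: [0, 0, 0, 39348/55, -30428/55]
R5 ← R5 − (31/5)·R3: [0, 0, 0, -7686/55, 6286/55]
R5 ← R5 + (427/2186)·R4: [0, 0, 0, 0, 6804/1093]
5 pivots among 5 columns.
Every column is a pivot column, so the columns are linearly independent.

yes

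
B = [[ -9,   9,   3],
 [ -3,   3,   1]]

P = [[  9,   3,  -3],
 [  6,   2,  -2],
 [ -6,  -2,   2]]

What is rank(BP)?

1

First compute BP:
[[-45, -15,  15],
 [-15,  -5,   5]]
Now row reduce the product.
R2 ← R2 − (1/3)·R1: [0, 0, 0]
1 nonzero row, so rank(BP) = 1.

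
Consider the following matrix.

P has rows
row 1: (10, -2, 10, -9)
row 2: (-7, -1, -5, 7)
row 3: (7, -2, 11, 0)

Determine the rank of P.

Row reduce to echelon form.
R2 ← R2 + (7/10)·R1: [0, -12/5, 2, 7/10]
R3 ← R3 − (7/10)·R1: [0, -3/5, 4, 63/10]
R3 ← R3 − (1/4)·R2: [0, 0, 7/2, 49/8]
Echelon form has 3 nonzero rows, so rank(P) = 3.

3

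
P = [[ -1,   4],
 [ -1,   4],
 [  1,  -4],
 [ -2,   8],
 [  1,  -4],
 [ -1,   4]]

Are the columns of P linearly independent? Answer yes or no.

no

Row reduce P to echelon form.
R2 ← R2 − R1: [0, 0]
R3 ← R3 + R1: [0, 0]
R4 ← R4 − (2)·R1: [0, 0]
R5 ← R5 + R1: [0, 0]
R6 ← R6 − R1: [0, 0]
1 pivot among 2 columns.
Only 1 < 2 pivot columns, so the columns are linearly dependent.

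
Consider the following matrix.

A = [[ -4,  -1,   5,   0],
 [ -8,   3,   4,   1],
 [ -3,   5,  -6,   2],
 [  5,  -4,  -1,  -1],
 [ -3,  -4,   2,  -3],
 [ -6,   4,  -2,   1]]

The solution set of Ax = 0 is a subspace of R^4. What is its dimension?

0

Row reduce to echelon form.
R2 ← R2 − (2)·R1: [0, 5, -6, 1]
R3 ← R3 − (3/4)·R1: [0, 23/4, -39/4, 2]
R4 ← R4 + (5/4)·R1: [0, -21/4, 21/4, -1]
R5 ← R5 − (3/4)·R1: [0, -13/4, -7/4, -3]
R6 ← R6 − (3/2)·R1: [0, 11/2, -19/2, 1]
R3 ← R3 − (23/20)·R2: [0, 0, -57/20, 17/20]
R4 ← R4 + (21/20)·R2: [0, 0, -21/20, 1/20]
R5 ← R5 + (13/20)·R2: [0, 0, -113/20, -47/20]
R6 ← R6 − (11/10)·R2: [0, 0, -29/10, -1/10]
R4 ← R4 − (7/19)·R3: [0, 0, 0, -5/19]
R5 ← R5 − (113/57)·R3: [0, 0, 0, -230/57]
R6 ← R6 − (58/57)·R3: [0, 0, 0, -55/57]
R5 ← R5 − (46/3)·R4: [0, 0, 0, 0]
R6 ← R6 − (11/3)·R4: [0, 0, 0, 0]
4 nonzero rows, so rank(A) = 4.
A has 4 columns; by rank–nullity, nullity = 4 − 4 = 0.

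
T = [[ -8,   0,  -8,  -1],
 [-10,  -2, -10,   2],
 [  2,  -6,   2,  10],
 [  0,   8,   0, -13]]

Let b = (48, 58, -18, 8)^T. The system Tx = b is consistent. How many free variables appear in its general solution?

Row reduce the augmented matrix [T | b].
R2 ← R2 − (5/4)·R1: [0, -2, 0, 13/4, -2]
R3 ← R3 + (1/4)·R1: [0, -6, 0, 39/4, -6]
R3 ← R3 − (3)·R2: [0, 0, 0, 0, 0]
R4 ← R4 + (4)·R2: [0, 0, 0, 0, 0]
The echelon form has 2 nonzero rows, and every pivot lies in the first 4 columns, so rank(T) = rank([T|b]) = 2.
The system is consistent.
Free variables = (unknowns) − (rank) = 4 − 2 = 2.

2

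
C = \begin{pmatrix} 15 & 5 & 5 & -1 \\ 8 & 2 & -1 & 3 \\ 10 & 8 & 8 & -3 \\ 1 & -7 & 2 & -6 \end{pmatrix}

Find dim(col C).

Row reduce to echelon form.
R2 ← R2 − (8/15)·R1: [0, -2/3, -11/3, 53/15]
R3 ← R3 − (2/3)·R1: [0, 14/3, 14/3, -7/3]
R4 ← R4 − (1/15)·R1: [0, -22/3, 5/3, -89/15]
R3 ← R3 + (7)·R2: [0, 0, -21, 112/5]
R4 ← R4 − (11)·R2: [0, 0, 42, -224/5]
R4 ← R4 + (2)·R3: [0, 0, 0, 0]
Echelon form has 3 nonzero rows, so rank(C) = 3.
The column space has dimension equal to the rank: 3.

3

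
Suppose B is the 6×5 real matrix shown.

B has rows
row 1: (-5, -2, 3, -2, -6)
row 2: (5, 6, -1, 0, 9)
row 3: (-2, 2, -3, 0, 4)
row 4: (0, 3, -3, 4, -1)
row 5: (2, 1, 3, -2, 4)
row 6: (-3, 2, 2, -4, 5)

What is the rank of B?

5

Row reduce to echelon form.
R2 ← R2 + R1: [0, 4, 2, -2, 3]
R3 ← R3 − (2/5)·R1: [0, 14/5, -21/5, 4/5, 32/5]
R5 ← R5 + (2/5)·R1: [0, 1/5, 21/5, -14/5, 8/5]
R6 ← R6 − (3/5)·R1: [0, 16/5, 1/5, -14/5, 43/5]
R3 ← R3 − (7/10)·R2: [0, 0, -28/5, 11/5, 43/10]
R4 ← R4 − (3/4)·R2: [0, 0, -9/2, 11/2, -13/4]
R5 ← R5 − (1/20)·R2: [0, 0, 41/10, -27/10, 29/20]
R6 ← R6 − (4/5)·R2: [0, 0, -7/5, -6/5, 31/5]
R4 ← R4 − (45/56)·R3: [0, 0, 0, 209/56, -751/112]
R5 ← R5 + (41/56)·R3: [0, 0, 0, -61/56, 515/112]
R6 ← R6 − (1/4)·R3: [0, 0, 0, -7/4, 41/8]
R5 ← R5 + (61/209)·R4: [0, 0, 0, 0, 552/209]
R6 ← R6 + (98/209)·R4: [0, 0, 0, 0, 414/209]
R6 ← R6 − (3/4)·R5: [0, 0, 0, 0, 0]
Echelon form has 5 nonzero rows, so rank(B) = 5.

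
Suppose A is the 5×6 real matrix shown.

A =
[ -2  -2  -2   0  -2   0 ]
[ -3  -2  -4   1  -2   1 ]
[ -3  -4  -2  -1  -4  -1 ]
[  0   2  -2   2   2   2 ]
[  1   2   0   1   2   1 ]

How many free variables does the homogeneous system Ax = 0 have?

4

Row reduce to echelon form.
R2 ← R2 − (3/2)·R1: [0, 1, -1, 1, 1, 1]
R3 ← R3 − (3/2)·R1: [0, -1, 1, -1, -1, -1]
R5 ← R5 + (1/2)·R1: [0, 1, -1, 1, 1, 1]
R3 ← R3 + R2: [0, 0, 0, 0, 0, 0]
R4 ← R4 − (2)·R2: [0, 0, 0, 0, 0, 0]
R5 ← R5 − R2: [0, 0, 0, 0, 0, 0]
2 nonzero rows, so rank(A) = 2.
A has 6 columns; by rank–nullity, nullity = 6 − 2 = 4.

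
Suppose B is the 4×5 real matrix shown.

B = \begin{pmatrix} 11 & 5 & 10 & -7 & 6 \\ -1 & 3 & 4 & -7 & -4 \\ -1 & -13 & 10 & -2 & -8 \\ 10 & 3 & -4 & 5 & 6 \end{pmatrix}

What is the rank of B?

4

Row reduce to echelon form.
R2 ← R2 + (1/11)·R1: [0, 38/11, 54/11, -84/11, -38/11]
R3 ← R3 + (1/11)·R1: [0, -138/11, 120/11, -29/11, -82/11]
R4 ← R4 − (10/11)·R1: [0, -17/11, -144/11, 125/11, 6/11]
R3 ← R3 + (69/19)·R2: [0, 0, 546/19, -577/19, -20]
R4 ← R4 + (17/38)·R2: [0, 0, -207/19, 151/19, -1]
R4 ← R4 + (69/182)·R3: [0, 0, 0, -649/182, -781/91]
Echelon form has 4 nonzero rows, so rank(B) = 4.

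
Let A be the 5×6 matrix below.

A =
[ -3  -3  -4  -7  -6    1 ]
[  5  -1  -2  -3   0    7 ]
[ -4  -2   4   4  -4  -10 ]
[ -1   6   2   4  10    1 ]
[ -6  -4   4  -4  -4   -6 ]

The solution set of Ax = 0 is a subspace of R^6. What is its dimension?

2

Row reduce to echelon form.
R2 ← R2 + (5/3)·R1: [0, -6, -26/3, -44/3, -10, 26/3]
R3 ← R3 − (4/3)·R1: [0, 2, 28/3, 40/3, 4, -34/3]
R4 ← R4 − (1/3)·R1: [0, 7, 10/3, 19/3, 12, 2/3]
R5 ← R5 − (2)·R1: [0, 2, 12, 10, 8, -8]
R3 ← R3 + (1/3)·R2: [0, 0, 58/9, 76/9, 2/3, -76/9]
R4 ← R4 + (7/6)·R2: [0, 0, -61/9, -97/9, 1/3, 97/9]
R5 ← R5 + (1/3)·R2: [0, 0, 82/9, 46/9, 14/3, -46/9]
R4 ← R4 + (61/58)·R3: [0, 0, 0, -55/29, 30/29, 55/29]
R5 ← R5 − (41/29)·R3: [0, 0, 0, -198/29, 108/29, 198/29]
R5 ← R5 − (18/5)·R4: [0, 0, 0, 0, 0, 0]
4 nonzero rows, so rank(A) = 4.
A has 6 columns; by rank–nullity, nullity = 6 − 4 = 2.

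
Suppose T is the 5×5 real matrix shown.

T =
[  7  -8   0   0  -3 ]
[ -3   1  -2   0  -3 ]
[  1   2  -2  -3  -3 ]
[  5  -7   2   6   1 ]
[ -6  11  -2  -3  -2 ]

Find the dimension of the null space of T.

0

Row reduce to echelon form.
R2 ← R2 + (3/7)·R1: [0, -17/7, -2, 0, -30/7]
R3 ← R3 − (1/7)·R1: [0, 22/7, -2, -3, -18/7]
R4 ← R4 − (5/7)·R1: [0, -9/7, 2, 6, 22/7]
R5 ← R5 + (6/7)·R1: [0, 29/7, -2, -3, -32/7]
R3 ← R3 + (22/17)·R2: [0, 0, -78/17, -3, -138/17]
R4 ← R4 − (9/17)·R2: [0, 0, 52/17, 6, 92/17]
R5 ← R5 + (29/17)·R2: [0, 0, -92/17, -3, -202/17]
R4 ← R4 + (2/3)·R3: [0, 0, 0, 4, 0]
R5 ← R5 − (46/39)·R3: [0, 0, 0, 7/13, -30/13]
R5 ← R5 − (7/52)·R4: [0, 0, 0, 0, -30/13]
5 nonzero rows, so rank(T) = 5.
T has 5 columns; by rank–nullity, nullity = 5 − 5 = 0.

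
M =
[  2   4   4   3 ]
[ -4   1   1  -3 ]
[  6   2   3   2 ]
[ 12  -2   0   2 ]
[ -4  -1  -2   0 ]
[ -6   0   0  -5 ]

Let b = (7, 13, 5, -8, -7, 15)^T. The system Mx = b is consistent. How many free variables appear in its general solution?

Row reduce the augmented matrix [M | b].
R2 ← R2 + (2)·R1: [0, 9, 9, 3, 27]
R3 ← R3 − (3)·R1: [0, -10, -9, -7, -16]
R4 ← R4 − (6)·R1: [0, -26, -24, -16, -50]
R5 ← R5 + (2)·R1: [0, 7, 6, 6, 7]
R6 ← R6 + (3)·R1: [0, 12, 12, 4, 36]
R3 ← R3 + (10/9)·R2: [0, 0, 1, -11/3, 14]
R4 ← R4 + (26/9)·R2: [0, 0, 2, -22/3, 28]
R5 ← R5 − (7/9)·R2: [0, 0, -1, 11/3, -14]
R6 ← R6 − (4/3)·R2: [0, 0, 0, 0, 0]
R4 ← R4 − (2)·R3: [0, 0, 0, 0, 0]
R5 ← R5 + R3: [0, 0, 0, 0, 0]
The echelon form has 3 nonzero rows, and every pivot lies in the first 4 columns, so rank(M) = rank([M|b]) = 3.
The system is consistent.
Free variables = (unknowns) − (rank) = 4 − 3 = 1.

1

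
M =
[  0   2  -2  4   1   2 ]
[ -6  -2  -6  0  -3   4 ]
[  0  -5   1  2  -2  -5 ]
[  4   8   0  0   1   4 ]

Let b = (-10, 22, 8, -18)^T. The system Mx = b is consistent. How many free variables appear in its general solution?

2

Row reduce the augmented matrix [M | b].
Swap R1 ↔ R2
R4 ← R4 + (2/3)·R1: [0, 20/3, -4, 0, -1, 20/3, -10/3]
R3 ← R3 + (5/2)·R2: [0, 0, -4, 12, 1/2, 0, -17]
R4 ← R4 − (10/3)·R2: [0, 0, 8/3, -40/3, -13/3, 0, 30]
R4 ← R4 + (2/3)·R3: [0, 0, 0, -16/3, -4, 0, 56/3]
The echelon form has 4 nonzero rows, and every pivot lies in the first 6 columns, so rank(M) = rank([M|b]) = 4.
The system is consistent.
Free variables = (unknowns) − (rank) = 6 − 4 = 2.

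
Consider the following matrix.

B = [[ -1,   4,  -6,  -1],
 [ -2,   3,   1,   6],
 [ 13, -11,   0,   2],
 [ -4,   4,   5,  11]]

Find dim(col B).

3

Row reduce to echelon form.
R2 ← R2 − (2)·R1: [0, -5, 13, 8]
R3 ← R3 + (13)·R1: [0, 41, -78, -11]
R4 ← R4 − (4)·R1: [0, -12, 29, 15]
R3 ← R3 + (41/5)·R2: [0, 0, 143/5, 273/5]
R4 ← R4 − (12/5)·R2: [0, 0, -11/5, -21/5]
R4 ← R4 + (1/13)·R3: [0, 0, 0, 0]
Echelon form has 3 nonzero rows, so rank(B) = 3.
The column space has dimension equal to the rank: 3.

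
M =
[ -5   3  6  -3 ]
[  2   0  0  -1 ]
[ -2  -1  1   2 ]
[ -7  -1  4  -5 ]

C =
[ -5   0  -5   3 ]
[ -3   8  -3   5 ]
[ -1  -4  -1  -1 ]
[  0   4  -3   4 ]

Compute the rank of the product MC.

First compute MC:
[[ 10, -12,  19, -18],
 [-10,  -4,  -7,   2],
 [ 12,  -4,   6,  -4],
 [ 34, -44,  49, -50]]
Now row reduce the product.
R2 ← R2 + R1: [0, -16, 12, -16]
R3 ← R3 − (6/5)·R1: [0, 52/5, -84/5, 88/5]
R4 ← R4 − (17/5)·R1: [0, -16/5, -78/5, 56/5]
R3 ← R3 + (13/20)·R2: [0, 0, -9, 36/5]
R4 ← R4 − (1/5)·R2: [0, 0, -18, 72/5]
R4 ← R4 − (2)·R3: [0, 0, 0, 0]
3 nonzero rows, so rank(MC) = 3.

3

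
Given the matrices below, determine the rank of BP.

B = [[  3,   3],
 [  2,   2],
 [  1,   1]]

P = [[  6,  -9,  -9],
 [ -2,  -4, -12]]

First compute BP:
[[ 12, -39, -63],
 [  8, -26, -42],
 [  4, -13, -21]]
Now row reduce the product.
R2 ← R2 − (2/3)·R1: [0, 0, 0]
R3 ← R3 − (1/3)·R1: [0, 0, 0]
1 nonzero row, so rank(BP) = 1.

1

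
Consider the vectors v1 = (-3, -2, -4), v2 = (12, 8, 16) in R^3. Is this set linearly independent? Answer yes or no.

Form the matrix with these vectors as rows and row reduce.
R2 ← R2 + (4)·R1: [0, 0, 0]
1 nonzero row, so the 2 vectors span a space of dimension 1.
Since 1 < 2, the vectors are linearly dependent.

no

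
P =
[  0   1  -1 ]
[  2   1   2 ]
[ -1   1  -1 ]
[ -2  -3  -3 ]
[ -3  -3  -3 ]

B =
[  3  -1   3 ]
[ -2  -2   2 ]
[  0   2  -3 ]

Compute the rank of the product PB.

2

First compute PB:
[[ -2,  -4,   5],
 [  4,   0,   2],
 [ -5,  -3,   2],
 [  0,   2,  -3],
 [ -3,   3,  -6]]
Now row reduce the product.
R2 ← R2 + (2)·R1: [0, -8, 12]
R3 ← R3 − (5/2)·R1: [0, 7, -21/2]
R5 ← R5 − (3/2)·R1: [0, 9, -27/2]
R3 ← R3 + (7/8)·R2: [0, 0, 0]
R4 ← R4 + (1/4)·R2: [0, 0, 0]
R5 ← R5 + (9/8)·R2: [0, 0, 0]
2 nonzero rows, so rank(PB) = 2.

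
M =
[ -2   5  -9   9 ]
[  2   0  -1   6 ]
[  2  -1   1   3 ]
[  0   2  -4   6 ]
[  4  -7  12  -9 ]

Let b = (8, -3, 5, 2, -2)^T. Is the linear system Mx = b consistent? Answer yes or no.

Row reduce the augmented matrix [M | b].
R2 ← R2 + R1: [0, 5, -10, 15, 5]
R3 ← R3 + R1: [0, 4, -8, 12, 13]
R5 ← R5 + (2)·R1: [0, 3, -6, 9, 14]
R3 ← R3 − (4/5)·R2: [0, 0, 0, 0, 9]
R4 ← R4 − (2/5)·R2: [0, 0, 0, 0, 0]
R5 ← R5 − (3/5)·R2: [0, 0, 0, 0, 11]
R5 ← R5 − (11/9)·R3: [0, 0, 0, 0, 0]
The echelon form has 3 nonzero rows; the last pivot sits in the augmented column, so rank(M) = 2 but rank([M|b]) = 3.
Since the ranks differ, the system is inconsistent.

no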